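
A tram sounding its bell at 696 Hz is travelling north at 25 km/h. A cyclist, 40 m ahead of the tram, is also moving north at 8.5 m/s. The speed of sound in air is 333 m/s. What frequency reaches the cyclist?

25 km/h = 6.944 m/s.
The cyclist is ahead, so the tram is moving toward it while the cyclist is moving away from the tram.
Both move, so f' = f · (v − v_o)/(v − v_s).
f' = 696 × (333 − 8.5)/(333 − 6.944) = 696 × 324.5/326.06 ≈ 693 Hz.

693 Hz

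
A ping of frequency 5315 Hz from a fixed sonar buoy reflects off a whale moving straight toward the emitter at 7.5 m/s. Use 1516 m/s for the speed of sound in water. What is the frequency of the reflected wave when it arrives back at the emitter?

At the whale (a moving observer), f₁ = f₀ · (v + u)/v = 5315 × 1523.5/1516 ≈ 5341 Hz.
On reflection it acts as a source moving toward the stationary detector: f₂ = f₁ · v/(v − u) = 5341 × 1516/1508.5 ≈ 5368 Hz.

5368 Hz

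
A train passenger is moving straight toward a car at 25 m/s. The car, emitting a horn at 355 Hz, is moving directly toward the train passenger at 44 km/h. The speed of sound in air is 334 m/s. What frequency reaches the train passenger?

44 km/h = 12.22 m/s.
With source approaching and observer approaching, f' = f · (v + v_o)/(v − v_s).
f' = 355 × (334 + 25)/(334 − 12.22) = 355 × 359/321.78 ≈ 396 Hz.

396 Hz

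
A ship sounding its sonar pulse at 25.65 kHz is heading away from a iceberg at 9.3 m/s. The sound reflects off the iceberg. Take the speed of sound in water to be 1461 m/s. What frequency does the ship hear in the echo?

The iceberg receives the sound from a moving source: f₁ = f₀ · v/(v + v_e) = 25.65 × 1461/1470.3 ≈ 25.5 kHz.
On the return leg the ship is a moving observer: f₂ = f₁ · (v − v_e)/v = 25.5 × 1451.7/1461 ≈ 25.3 kHz.
Equivalently f₂ = f₀ · (v − v_e)/(v + v_e).

25.3 kHz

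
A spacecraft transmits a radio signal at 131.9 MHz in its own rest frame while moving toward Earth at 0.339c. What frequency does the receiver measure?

187.7 MHz

Relativistic Doppler for frequency: f' = f₀ · √((1 + β)/(1 − β)).
f' = 131.9 × √(1.3390/0.6610) = 131.9 × 1.42328 ≈ 187.7 MHz.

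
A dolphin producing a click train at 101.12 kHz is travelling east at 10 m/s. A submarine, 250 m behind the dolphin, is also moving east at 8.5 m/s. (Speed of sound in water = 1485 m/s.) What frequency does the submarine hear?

The submarine is behind, so the dolphin is moving away from it while the submarine is moving toward the dolphin.
Both move, so f' = f · (v + v_o)/(v + v_s).
f' = 101.12 × (1485 + 8.5)/(1485 + 10) = 101.12 × 1493.5/1495 ≈ 101.0 kHz.

101.0 kHz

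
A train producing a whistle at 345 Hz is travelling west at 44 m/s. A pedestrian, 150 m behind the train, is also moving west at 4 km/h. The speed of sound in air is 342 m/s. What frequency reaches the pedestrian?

307 Hz

4 km/h = 1.111 m/s.
The pedestrian is behind, so the train is moving away from it while the pedestrian is moving toward the train.
General Doppler shift: f' = f · (v + v_o)/(v + v_s).
f' = 345 × (342 + 1.111)/(342 + 44) = 345 × 343.11/386 ≈ 307 Hz.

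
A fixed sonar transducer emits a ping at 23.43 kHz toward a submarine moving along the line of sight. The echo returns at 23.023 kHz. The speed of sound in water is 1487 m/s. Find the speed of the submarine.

Double Doppler shift off a moving reflector: f₂ = f₀ · (v + u)/(v − u) (u > 0 toward emitter).
Rearranging, u = v · (f₂ − f₀)/(f₂ + f₀) = 1487 × -0.407/46.453 ≈ -13.0 m/s.
So the submarine is moving at 13.0 m/s away from the emitter.

13.0 m/s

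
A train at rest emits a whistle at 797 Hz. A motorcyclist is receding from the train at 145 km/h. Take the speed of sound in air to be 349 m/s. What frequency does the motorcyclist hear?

145 km/h = 40.28 m/s.
Only the observer moves, away from the source, so f' = f · (v − v_o)/v.
f' = 797 × (349 − 40.28)/349 = 797 × 308.72/349 ≈ 705 Hz.

705 Hz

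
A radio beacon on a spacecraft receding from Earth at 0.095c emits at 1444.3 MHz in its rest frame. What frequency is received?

1313.0 MHz

Relativistic Doppler for frequency: f' = f₀ · √((1 − β)/(1 + β)).
f' = 1444.3 × √(0.9050/1.0950) = 1444.3 × 0.90911 ≈ 1313.0 MHz.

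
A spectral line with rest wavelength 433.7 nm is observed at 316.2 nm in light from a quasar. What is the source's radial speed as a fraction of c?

0.306c

λ'/λ₀ = 0.7291 < 1 (blueshift), so the source is approaching.
λ'/λ₀ = √((1 − β)/(1 + β)) for an approaching source ⇒ β = (1 − r²)/(1 + r²) with r = λ'/λ₀.
β = (1 − 0.5316)/(1 + 0.5316) ≈ 0.306.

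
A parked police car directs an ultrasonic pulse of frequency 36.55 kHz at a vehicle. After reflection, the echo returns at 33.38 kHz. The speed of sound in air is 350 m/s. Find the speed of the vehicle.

Double Doppler shift off a moving reflector: f₂ = f₀ · (v + u)/(v − u) (u > 0 toward emitter).
Rearranging, u = v · (f₂ − f₀)/(f₂ + f₀) = 350 × -3.17/69.93 ≈ -15.9 m/s.
So the vehicle is moving at 15.9 m/s away from the emitter.

15.9 m/s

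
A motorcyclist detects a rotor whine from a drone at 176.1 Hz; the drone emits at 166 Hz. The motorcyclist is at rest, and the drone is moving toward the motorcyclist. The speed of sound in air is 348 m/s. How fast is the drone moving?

20.0 m/s

f' = f · v/(v − v_s) ⇒ v_s = v · |1 − f/f'|.
v_s = 348 × |1 − 166/176.1| = 348 × 0.05735 ≈ 20.0 m/s.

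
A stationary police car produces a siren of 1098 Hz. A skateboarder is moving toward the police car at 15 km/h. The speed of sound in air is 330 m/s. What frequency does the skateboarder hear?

15 km/h = 4.167 m/s.
Only the observer moves, toward the source, so f' = f · (v + v_o)/v.
f' = 1098 × (330 + 4.167)/330 = 1098 × 334.17/330 ≈ 1112 Hz.

1112 Hz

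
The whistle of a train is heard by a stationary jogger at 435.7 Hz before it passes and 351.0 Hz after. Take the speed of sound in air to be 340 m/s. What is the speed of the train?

37 m/s

f₁/f₂ = (v + v_s)/(v − v_s), so v_s = v · (f₁ − f₂)/(f₁ + f₂).
v_s = 340 × (435.7 − 351.0)/(435.7 + 351.0) = 340 × 84.7/786.7 ≈ 37 m/s.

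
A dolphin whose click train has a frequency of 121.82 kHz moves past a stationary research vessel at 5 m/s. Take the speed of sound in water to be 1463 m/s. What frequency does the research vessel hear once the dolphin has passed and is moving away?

Receding: f₂ = f · v/(v + v_s) = 121.82 × 1463/1468 ≈ 121.4 kHz.

121.4 kHz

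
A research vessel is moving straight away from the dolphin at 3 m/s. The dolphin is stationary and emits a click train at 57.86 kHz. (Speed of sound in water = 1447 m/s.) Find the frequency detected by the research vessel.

Only the observer moves, away from the source, so f' = f · (v − v_o)/v.
f' = 57.86 × (1447 − 3)/1447 = 57.86 × 1444/1447 ≈ 57.7 kHz.

57.7 kHz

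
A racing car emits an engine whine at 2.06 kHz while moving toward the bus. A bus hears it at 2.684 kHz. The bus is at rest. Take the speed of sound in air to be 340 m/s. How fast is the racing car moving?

f' = f · v/(v − v_s) ⇒ v_s = v · |1 − f/f'|.
v_s = 340 × |1 − 2.06/2.684| = 340 × 0.2325 ≈ 79 m/s.

79 m/s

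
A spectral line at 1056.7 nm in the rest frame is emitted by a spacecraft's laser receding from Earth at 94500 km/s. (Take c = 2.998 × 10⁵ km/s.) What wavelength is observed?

1464.4 nm

β = v/c = 94500/299800 = 0.3152.
Relativistic Doppler for wavelength: λ' = λ₀ · √((1 + β)/(1 − β)).
λ' = 1056.7 × √(1.3152/0.6848) = 1056.7 × 1.38586 ≈ 1464.4 nm.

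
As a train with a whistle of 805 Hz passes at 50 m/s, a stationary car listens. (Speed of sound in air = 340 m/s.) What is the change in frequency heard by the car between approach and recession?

Approaching: f₁ = f · v/(v − v_s) = 805 × 340/290 ≈ 944 Hz.
Receding: f₂ = f · v/(v + v_s) = 805 × 340/390 ≈ 702 Hz.
Drop: f₁ − f₂ = 2f·v·v_s/(v² − v_s²) = 2 × 805 × 340 × 50/(340² − 50²) ≈ 242 Hz.

242 Hz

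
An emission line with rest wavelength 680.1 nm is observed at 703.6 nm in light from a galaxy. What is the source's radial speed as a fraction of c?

0.034

λ'/λ₀ = 1.0346 > 1 (redshift), so the source is receding.
λ'/λ₀ = √((1 + β)/(1 − β)) for a receding source ⇒ β = (r² − 1)/(r² + 1) with r = λ'/λ₀.
β = (1.0703 − 1)/(1.0703 + 1) ≈ 0.034.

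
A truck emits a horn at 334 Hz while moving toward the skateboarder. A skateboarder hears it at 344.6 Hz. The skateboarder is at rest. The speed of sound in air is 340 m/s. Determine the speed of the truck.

f' = f · v/(v − v_s) ⇒ v_s = v · |1 − f/f'|.
v_s = 340 × |1 − 334/344.6| = 340 × 0.03076 ≈ 10.5 m/s.

10.5 m/s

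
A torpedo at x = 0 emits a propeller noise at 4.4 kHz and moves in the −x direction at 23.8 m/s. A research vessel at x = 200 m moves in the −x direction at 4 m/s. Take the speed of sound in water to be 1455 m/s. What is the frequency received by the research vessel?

4.34 kHz

The observer lies on the +x side, so the source is heading away from the observer and the observer is heading toward the source.
Both move, so f' = f · (v + v_o)/(v + v_s).
f' = 4.4 × (1455 + 4)/(1455 + 23.8) = 4.4 × 1459/1478.8 ≈ 4.34 kHz.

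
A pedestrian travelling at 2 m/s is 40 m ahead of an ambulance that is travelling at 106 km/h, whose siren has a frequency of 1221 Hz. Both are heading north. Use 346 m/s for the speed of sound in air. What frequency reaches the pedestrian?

106 km/h = 29.44 m/s.
The pedestrian is ahead, so the ambulance is moving toward it while the pedestrian is moving away from the ambulance.
Both move, so f' = f · (v − v_o)/(v − v_s).
f' = 1221 × (346 − 2)/(346 − 29.44) = 1221 × 344/316.56 ≈ 1327 Hz.

1327 Hz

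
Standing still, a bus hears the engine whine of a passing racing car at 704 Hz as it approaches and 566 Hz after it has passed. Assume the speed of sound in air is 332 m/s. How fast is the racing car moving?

f₁/f₂ = (v + v_s)/(v − v_s), so v_s = v · (f₁ − f₂)/(f₁ + f₂).
v_s = 332 × (704 − 566)/(704 + 566) = 332 × 138/1270 ≈ 36 m/s.

36 m/s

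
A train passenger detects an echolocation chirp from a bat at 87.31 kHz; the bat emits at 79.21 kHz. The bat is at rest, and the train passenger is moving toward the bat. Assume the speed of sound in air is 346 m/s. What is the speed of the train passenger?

f' = f · (v + v_o)/v ⇒ v_o = v · |f'/f − 1|.
v_o = 346 × |87.31/79.21 − 1| = 346 × 0.1023 ≈ 35 m/s.

35 m/s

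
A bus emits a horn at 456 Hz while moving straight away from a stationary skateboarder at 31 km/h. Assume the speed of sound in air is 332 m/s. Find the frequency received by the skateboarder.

444 Hz

31 km/h = 8.611 m/s.
Only the source moves, away from the listener, so f' = f · v/(v + v_s).
f' = 456 × 332/(332 + 8.611) = 456 × 332/340.6 ≈ 444 Hz.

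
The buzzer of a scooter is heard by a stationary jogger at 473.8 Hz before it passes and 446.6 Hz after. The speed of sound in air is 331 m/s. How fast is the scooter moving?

9.8 m/s

f₁/f₂ = (v + v_s)/(v − v_s), so v_s = v · (f₁ − f₂)/(f₁ + f₂).
v_s = 331 × (473.8 − 446.6)/(473.8 + 446.6) = 331 × 27.2/920.4 ≈ 9.8 m/s.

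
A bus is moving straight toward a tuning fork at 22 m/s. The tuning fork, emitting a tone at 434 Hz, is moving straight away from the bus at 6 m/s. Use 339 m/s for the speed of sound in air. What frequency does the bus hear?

454 Hz

General Doppler shift: f' = f · (v + v_o)/(v + v_s).
f' = 434 × (339 + 22)/(339 + 6) = 434 × 361/345 ≈ 454 Hz.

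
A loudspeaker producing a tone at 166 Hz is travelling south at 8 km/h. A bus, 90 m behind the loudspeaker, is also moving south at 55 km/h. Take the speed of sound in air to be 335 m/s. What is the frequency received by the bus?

172 Hz

8 km/h = 2.222 m/s; 55 km/h = 15.28 m/s.
The bus is behind, so the loudspeaker is moving away from it while the bus is moving toward the loudspeaker.
Both move, so f' = f · (v + v_o)/(v + v_s).
f' = 166 × (335 + 15.28)/(335 + 2.222) = 166 × 350.28/337.22 ≈ 172 Hz.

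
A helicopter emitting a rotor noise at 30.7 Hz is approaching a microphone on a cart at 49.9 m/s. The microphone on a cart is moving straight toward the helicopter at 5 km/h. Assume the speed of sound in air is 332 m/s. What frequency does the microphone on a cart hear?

5 km/h = 1.389 m/s.
General Doppler shift: f' = f · (v + v_o)/(v − v_s).
f' = 30.7 × (332 + 1.389)/(332 − 49.9) = 30.7 × 333.39/282.1 ≈ 36.3 Hz.

36.3 Hz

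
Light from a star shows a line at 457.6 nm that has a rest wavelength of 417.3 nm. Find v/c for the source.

λ'/λ₀ = 1.0966 > 1 (redshift), so the source is receding.
λ'/λ₀ = √((1 + β)/(1 − β)) for a receding source ⇒ β = (r² − 1)/(r² + 1) with r = λ'/λ₀.
β = (1.2025 − 1)/(1.2025 + 1) ≈ 0.092.

0.092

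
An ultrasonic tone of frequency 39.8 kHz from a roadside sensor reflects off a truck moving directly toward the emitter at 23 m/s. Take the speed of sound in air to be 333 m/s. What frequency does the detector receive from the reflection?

45.7 kHz

The truck first receives the wave as a moving observer: f₁ = f₀ · (v + u)/v = 39.8 × (333 + 23)/333 ≈ 42.5 kHz.
The reflection then acts as a moving source: f₂ = f₁ · v/(v − u) ≈ 45.7 kHz.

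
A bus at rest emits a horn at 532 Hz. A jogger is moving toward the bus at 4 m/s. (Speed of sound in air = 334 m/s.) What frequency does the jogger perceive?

Moving observer, stationary source: f' = f · (v + v_o)/v.
f' = 532 × (334 + 4)/334 = 532 × 338/334 ≈ 538 Hz.

538 Hz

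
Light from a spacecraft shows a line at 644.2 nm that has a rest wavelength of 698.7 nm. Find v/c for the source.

λ'/λ₀ = 0.9220 < 1 (blueshift), so the source is approaching.
λ'/λ₀ = √((1 − β)/(1 + β)) for an approaching source ⇒ β = (1 − r²)/(1 + r²) with r = λ'/λ₀.
β = (1 − 0.8501)/(1 + 0.8501) ≈ 0.081.

0.081c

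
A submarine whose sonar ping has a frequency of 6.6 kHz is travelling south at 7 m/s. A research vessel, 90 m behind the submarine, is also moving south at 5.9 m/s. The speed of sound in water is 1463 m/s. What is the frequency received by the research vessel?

6.60 kHz

The research vessel is behind, so the submarine is moving away from it while the research vessel is moving toward the submarine.
General Doppler shift: f' = f · (v + v_o)/(v + v_s).
f' = 6.6 × (1463 + 5.9)/(1463 + 7) = 6.6 × 1468.9/1470 ≈ 6.60 kHz.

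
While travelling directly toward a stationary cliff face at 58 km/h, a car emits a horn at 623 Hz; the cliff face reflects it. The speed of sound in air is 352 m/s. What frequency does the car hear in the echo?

683 Hz

58 km/h = 16.11 m/s.
The cliff face receives the sound from a moving source: f₁ = f₀ · v/(v − v_e) = 623 × 352/335.89 ≈ 653 Hz.
On the return leg the car is a moving observer: f₂ = f₁ · (v + v_e)/v = 653 × 368.11/352 ≈ 683 Hz.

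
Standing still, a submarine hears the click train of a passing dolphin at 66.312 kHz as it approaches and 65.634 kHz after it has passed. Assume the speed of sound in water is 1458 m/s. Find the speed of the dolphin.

7.5 m/s

f₁/f₂ = (v + v_s)/(v − v_s), so v_s = v · (f₁ − f₂)/(f₁ + f₂).
v_s = 1458 × (66.312 − 65.634)/(66.312 + 65.634) = 1458 × 0.678/131.946 ≈ 7.5 m/s.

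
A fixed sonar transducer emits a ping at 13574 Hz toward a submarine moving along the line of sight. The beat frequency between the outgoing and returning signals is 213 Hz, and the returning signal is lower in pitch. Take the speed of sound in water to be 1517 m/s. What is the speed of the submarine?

12.0 m/s

Double Doppler shift off a moving reflector: f₂ = f₀ · (v + u)/(v − u) (u > 0 toward emitter).
Returning signal is lower, so f₂ = f₀ − Δf = 13574 − 213 = 13361 Hz.
Rearranging, u = v · (f₂ − f₀)/(f₂ + f₀) = 1517 × -213/26935 ≈ -12.0 m/s.
So the submarine is moving at 12.0 m/s away from the emitter.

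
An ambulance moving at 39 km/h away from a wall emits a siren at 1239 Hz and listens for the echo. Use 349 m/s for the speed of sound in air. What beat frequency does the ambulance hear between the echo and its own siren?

39 km/h = 10.83 m/s.
The wall receives the sound from a moving source: f₁ = f₀ · v/(v + v_e) = 1239 × 349/359.83 ≈ 1201.7 Hz.
On the return leg the ambulance is a moving observer: f₂ = f₁ · (v − v_e)/v = 1201.7 × 338.17/349 ≈ 1164.4 Hz.
Beat against the emitted tone: |f₂ − f₀| = 2v_e·f₀/(v + v_e) = 2 × 10.83 × 1239/359.83 ≈ 75 Hz.

75 Hz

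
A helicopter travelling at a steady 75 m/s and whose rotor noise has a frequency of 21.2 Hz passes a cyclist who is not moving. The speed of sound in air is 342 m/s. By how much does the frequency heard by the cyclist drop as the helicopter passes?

Approaching: f₁ = f · v/(v − v_s) = 21.2 × 342/267 ≈ 27.16 Hz.
Receding: f₂ = f · v/(v + v_s) = 21.2 × 342/417 ≈ 17.39 Hz.
Drop: f₁ − f₂ = 2f·v·v_s/(v² − v_s²) = 2 × 21.2 × 342 × 75/(342² − 75²) ≈ 9.77 Hz.

9.77 Hz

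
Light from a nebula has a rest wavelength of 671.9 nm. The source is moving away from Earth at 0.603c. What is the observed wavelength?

1350.1 nm

Relativistic Doppler for wavelength: λ' = λ₀ · √((1 + β)/(1 − β)).
λ' = 671.9 × √(1.6030/0.3970) = 671.9 × 2.00942 ≈ 1350.1 nm.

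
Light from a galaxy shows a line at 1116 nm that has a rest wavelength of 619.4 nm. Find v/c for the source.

0.529c

λ'/λ₀ = 1.8017 > 1 (redshift), so the source is receding.
λ'/λ₀ = √((1 + β)/(1 − β)) for a receding source ⇒ β = (r² − 1)/(r² + 1) with r = λ'/λ₀.
β = (3.2463 − 1)/(3.2463 + 1) ≈ 0.529.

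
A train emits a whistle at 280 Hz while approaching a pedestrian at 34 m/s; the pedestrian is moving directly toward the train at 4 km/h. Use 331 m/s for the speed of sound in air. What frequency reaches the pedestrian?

4 km/h = 1.111 m/s.
With source approaching and observer approaching, f' = f · (v + v_o)/(v − v_s).
f' = 280 × (331 + 1.111)/(331 − 34) = 280 × 332.11/297 ≈ 313 Hz.

313 Hz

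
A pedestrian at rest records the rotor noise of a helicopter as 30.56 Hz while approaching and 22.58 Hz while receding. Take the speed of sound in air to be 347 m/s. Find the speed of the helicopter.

f₁/f₂ = (v + v_s)/(v − v_s), so v_s = v · (f₁ − f₂)/(f₁ + f₂).
v_s = 347 × (30.56 − 22.58)/(30.56 + 22.58) = 347 × 7.98/53.14 ≈ 52 m/s.

52 m/s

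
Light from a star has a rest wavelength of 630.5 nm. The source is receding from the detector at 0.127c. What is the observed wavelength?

716.4 nm

Relativistic Doppler for wavelength: λ' = λ₀ · √((1 + β)/(1 − β)).
λ' = 630.5 × √(1.1270/0.8730) = 630.5 × 1.13620 ≈ 716.4 nm.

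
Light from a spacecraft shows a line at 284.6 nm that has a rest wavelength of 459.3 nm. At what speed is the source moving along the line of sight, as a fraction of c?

λ'/λ₀ = 0.6196 < 1 (blueshift), so the source is approaching.
λ'/λ₀ = √((1 − β)/(1 + β)) for an approaching source ⇒ β = (1 − r²)/(1 + r²) with r = λ'/λ₀.
β = (1 − 0.3840)/(1 + 0.3840) ≈ 0.445.

0.445c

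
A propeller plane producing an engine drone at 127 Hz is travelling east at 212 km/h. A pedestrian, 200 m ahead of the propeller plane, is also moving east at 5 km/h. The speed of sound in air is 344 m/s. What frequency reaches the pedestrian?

153 Hz

212 km/h = 58.89 m/s; 5 km/h = 1.389 m/s.
The pedestrian is ahead, so the propeller plane is moving toward it while the pedestrian is moving away from the propeller plane.
With source approaching and observer receding, f' = f · (v − v_o)/(v − v_s).
f' = 127 × (344 − 1.389)/(344 − 58.89) = 127 × 342.61/285.11 ≈ 153 Hz.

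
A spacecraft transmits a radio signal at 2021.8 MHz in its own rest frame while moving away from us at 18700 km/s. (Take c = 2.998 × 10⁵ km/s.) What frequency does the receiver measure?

1899.4 MHz

β = v/c = 18700/299800 = 0.0624.
Relativistic Doppler for frequency: f' = f₀ · √((1 − β)/(1 + β)).
f' = 2021.8 × √(0.9376/1.0624) = 2021.8 × 0.93945 ≈ 1899.4 MHz.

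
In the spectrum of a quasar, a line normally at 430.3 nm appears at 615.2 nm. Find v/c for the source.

0.343

λ'/λ₀ = 1.4297 > 1 (redshift), so the source is receding.
λ'/λ₀ = √((1 + β)/(1 − β)) for a receding source ⇒ β = (r² − 1)/(r² + 1) with r = λ'/λ₀.
β = (2.0440 − 1)/(2.0440 + 1) ≈ 0.343.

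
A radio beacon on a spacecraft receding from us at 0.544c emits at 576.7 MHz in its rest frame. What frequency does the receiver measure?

Relativistic Doppler for frequency: f' = f₀ · √((1 − β)/(1 + β)).
f' = 576.7 × √(0.4560/1.5440) = 576.7 × 0.54345 ≈ 313.4 MHz.

313.4 MHz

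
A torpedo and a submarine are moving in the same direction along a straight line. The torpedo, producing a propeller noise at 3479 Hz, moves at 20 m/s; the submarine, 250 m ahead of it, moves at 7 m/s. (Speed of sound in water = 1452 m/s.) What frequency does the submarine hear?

The submarine is ahead, so the torpedo is moving toward it while the submarine is moving away from the torpedo.
General Doppler shift: f' = f · (v − v_o)/(v − v_s).
f' = 3479 × (1452 − 7)/(1452 − 20) = 3479 × 1445/1432 ≈ 3511 Hz.

3511 Hz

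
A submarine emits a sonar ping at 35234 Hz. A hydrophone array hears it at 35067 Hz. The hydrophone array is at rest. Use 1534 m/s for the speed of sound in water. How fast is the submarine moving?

f' < f, so the submarine is receding.
f' = f · v/(v + v_s) ⇒ v_s = v · |1 − f/f'|.
v_s = 1534 × |1 − 35234/35067| = 1534 × 0.004762 ≈ 7.3 m/s.

7.3 m/s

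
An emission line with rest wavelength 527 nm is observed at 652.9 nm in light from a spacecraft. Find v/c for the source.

0.211

λ'/λ₀ = 1.2389 > 1 (redshift), so the source is receding.
λ'/λ₀ = √((1 + β)/(1 − β)) for a receding source ⇒ β = (r² − 1)/(r² + 1) with r = λ'/λ₀.
β = (1.5349 − 1)/(1.5349 + 1) ≈ 0.211.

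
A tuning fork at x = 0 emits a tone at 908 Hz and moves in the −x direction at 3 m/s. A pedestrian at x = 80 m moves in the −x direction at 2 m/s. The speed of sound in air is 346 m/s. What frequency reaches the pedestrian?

The observer lies on the +x side, so the source is heading away from the observer and the observer is heading toward the source.
With source receding and observer approaching, f' = f · (v + v_o)/(v + v_s).
f' = 908 × (346 + 2)/(346 + 3) = 908 × 348/349 ≈ 905 Hz.

905 Hz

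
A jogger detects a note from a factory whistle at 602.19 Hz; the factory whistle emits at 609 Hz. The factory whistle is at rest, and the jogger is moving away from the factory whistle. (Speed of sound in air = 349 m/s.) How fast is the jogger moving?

f' = f · (v − v_o)/v ⇒ v_o = v · |f'/f − 1|.
v_o = 349 × |602.19/609 − 1| = 349 × 0.01118 ≈ 3.9 m/s.

3.9 m/s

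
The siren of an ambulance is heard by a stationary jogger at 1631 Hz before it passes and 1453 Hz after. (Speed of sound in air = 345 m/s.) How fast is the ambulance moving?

19.9 m/s

f₁/f₂ = (v + v_s)/(v − v_s), so v_s = v · (f₁ − f₂)/(f₁ + f₂).
v_s = 345 × (1631 − 1453)/(1631 + 1453) = 345 × 178/3084 ≈ 19.9 m/s.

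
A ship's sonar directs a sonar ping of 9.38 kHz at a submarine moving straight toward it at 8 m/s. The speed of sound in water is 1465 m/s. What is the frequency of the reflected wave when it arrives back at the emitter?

9.48 kHz

At the submarine (a moving observer), f₁ = f₀ · (v + u)/v = 9.38 × 1473/1465 ≈ 9.43 kHz.
On reflection it acts as a source moving toward the stationary detector: f₂ = f₁ · v/(v − u) = 9.43 × 1465/1457 ≈ 9.48 kHz.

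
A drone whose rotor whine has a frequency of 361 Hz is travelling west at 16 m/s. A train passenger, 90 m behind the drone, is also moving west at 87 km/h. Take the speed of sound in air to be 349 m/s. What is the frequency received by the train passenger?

369 Hz

87 km/h = 24.17 m/s.
The train passenger is behind, so the drone is moving away from it while the train passenger is moving toward the drone.
General Doppler shift: f' = f · (v + v_o)/(v + v_s).
f' = 361 × (349 + 24.17)/(349 + 16) = 361 × 373.17/365 ≈ 369 Hz.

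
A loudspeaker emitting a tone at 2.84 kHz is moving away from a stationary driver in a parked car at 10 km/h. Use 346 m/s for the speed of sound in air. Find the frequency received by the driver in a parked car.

2.82 kHz

10 km/h = 2.778 m/s.
Moving source, stationary observer: f' = f · v/(v + v_s) since the source is receding.
f' = 2.84 × 346/(346 + 2.778) = 2.84 × 346/348.8 ≈ 2.82 kHz.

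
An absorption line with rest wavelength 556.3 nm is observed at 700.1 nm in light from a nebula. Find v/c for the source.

λ'/λ₀ = 1.2585 > 1 (redshift), so the source is receding.
λ'/λ₀ = √((1 + β)/(1 − β)) for a receding source ⇒ β = (r² − 1)/(r² + 1) with r = λ'/λ₀.
β = (1.5838 − 1)/(1.5838 + 1) ≈ 0.226.

0.226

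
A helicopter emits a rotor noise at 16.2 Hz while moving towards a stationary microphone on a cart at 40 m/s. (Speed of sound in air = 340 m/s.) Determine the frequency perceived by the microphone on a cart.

With the source moving toward a stationary observer, f' = f · v/(v − v_s).
f' = 16.2 × 340/(340 − 40) = 16.2 × 340/300 ≈ 18.4 Hz.

18.4 Hz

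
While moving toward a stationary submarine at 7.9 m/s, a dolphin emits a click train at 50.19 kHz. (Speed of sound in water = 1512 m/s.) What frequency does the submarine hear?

50.5 kHz

With the source moving toward a stationary observer, f' = f · v/(v − v_s).
f' = 50.19 × 1512/(1512 − 7.9) = 50.19 × 1512/1504 ≈ 50.5 kHz.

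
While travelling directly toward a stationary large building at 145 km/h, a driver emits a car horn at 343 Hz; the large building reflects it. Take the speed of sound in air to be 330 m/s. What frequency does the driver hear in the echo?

145 km/h = 40.28 m/s.
The large building receives the sound from a moving source: f₁ = f₀ · v/(v − v_e) = 343 × 330/289.72 ≈ 391 Hz.
On the return leg the driver is a moving observer: f₂ = f₁ · (v + v_e)/v = 391 × 370.28/330 ≈ 438 Hz.

438 Hz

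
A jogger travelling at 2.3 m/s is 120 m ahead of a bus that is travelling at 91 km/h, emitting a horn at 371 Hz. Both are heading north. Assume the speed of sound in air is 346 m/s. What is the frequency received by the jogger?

91 km/h = 25.28 m/s.
The jogger is ahead, so the bus is moving toward it while the jogger is moving away from the bus.
With source approaching and observer receding, f' = f · (v − v_o)/(v − v_s).
f' = 371 × (346 − 2.3)/(346 − 25.28) = 371 × 343.7/320.72 ≈ 398 Hz.

398 Hz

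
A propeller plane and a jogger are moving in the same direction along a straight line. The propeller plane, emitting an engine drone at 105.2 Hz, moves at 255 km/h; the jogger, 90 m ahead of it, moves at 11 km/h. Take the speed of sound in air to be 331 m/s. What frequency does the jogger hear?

133 Hz

255 km/h = 70.83 m/s; 11 km/h = 3.056 m/s.
The jogger is ahead, so the propeller plane is moving toward it while the jogger is moving away from the propeller plane.
General Doppler shift: f' = f · (v − v_o)/(v − v_s).
f' = 105.2 × (331 − 3.056)/(331 − 70.83) = 105.2 × 327.94/260.17 ≈ 133 Hz.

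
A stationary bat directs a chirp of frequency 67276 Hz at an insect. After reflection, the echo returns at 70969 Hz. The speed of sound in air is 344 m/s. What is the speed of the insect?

9.2 m/s

Double Doppler shift off a moving reflector: f₂ = f₀ · (v + u)/(v − u) (u > 0 toward emitter).
Rearranging, u = v · (f₂ − f₀)/(f₂ + f₀) = 344 × 3693/138245 ≈ 9.2 m/s.
So the insect is moving at 9.2 m/s toward the emitter.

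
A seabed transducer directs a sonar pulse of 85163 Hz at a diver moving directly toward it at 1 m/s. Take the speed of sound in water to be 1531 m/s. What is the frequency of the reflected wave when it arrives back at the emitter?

The diver first receives the wave as a moving observer: f₁ = f₀ · (v + u)/v = 85163 × (1531 + 1)/1531 ≈ 85219 Hz.
On reflection it acts as a source moving toward the stationary detector: f₂ = f₁ · v/(v − u) = 85219 × 1531/1530 ≈ 85274 Hz.
Equivalently f₂ = f₀ · (v + u)/(v − u).

85274 Hz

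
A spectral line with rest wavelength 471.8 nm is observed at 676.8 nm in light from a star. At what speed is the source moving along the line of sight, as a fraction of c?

0.346

λ'/λ₀ = 1.4345 > 1 (redshift), so the source is receding.
λ'/λ₀ = √((1 + β)/(1 − β)) for a receding source ⇒ β = (r² − 1)/(r² + 1) with r = λ'/λ₀.
β = (2.0578 − 1)/(2.0578 + 1) ≈ 0.346.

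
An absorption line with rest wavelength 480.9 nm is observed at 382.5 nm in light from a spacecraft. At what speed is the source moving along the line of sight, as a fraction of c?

0.225

λ'/λ₀ = 0.7954 < 1 (blueshift), so the source is approaching.
λ'/λ₀ = √((1 − β)/(1 + β)) for an approaching source ⇒ β = (1 − r²)/(1 + r²) with r = λ'/λ₀.
β = (1 − 0.6326)/(1 + 0.6326) ≈ 0.225.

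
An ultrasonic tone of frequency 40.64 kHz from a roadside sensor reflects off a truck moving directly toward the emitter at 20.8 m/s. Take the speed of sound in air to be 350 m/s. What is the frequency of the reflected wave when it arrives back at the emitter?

The truck first receives the wave as a moving observer: f₁ = f₀ · (v + u)/v = 40.64 × (350 + 20.8)/350 ≈ 43.1 kHz.
On reflection it acts as a source moving toward the stationary detector: f₂ = f₁ · v/(v − u) = 43.1 × 350/329.2 ≈ 45.8 kHz.
Equivalently f₂ = f₀ · (v + u)/(v − u).

45.8 kHz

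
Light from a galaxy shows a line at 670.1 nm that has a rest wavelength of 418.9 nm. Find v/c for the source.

0.438

λ'/λ₀ = 1.5997 > 1 (redshift), so the source is receding.
λ'/λ₀ = √((1 + β)/(1 − β)) for a receding source ⇒ β = (r² − 1)/(r² + 1) with r = λ'/λ₀.
β = (2.5589 − 1)/(2.5589 + 1) ≈ 0.438.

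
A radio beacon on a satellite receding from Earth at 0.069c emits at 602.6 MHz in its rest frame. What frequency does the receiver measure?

562.4 MHz

Relativistic Doppler for frequency: f' = f₀ · √((1 − β)/(1 + β)).
f' = 602.6 × √(0.9310/1.0690) = 602.6 × 0.93322 ≈ 562.4 MHz.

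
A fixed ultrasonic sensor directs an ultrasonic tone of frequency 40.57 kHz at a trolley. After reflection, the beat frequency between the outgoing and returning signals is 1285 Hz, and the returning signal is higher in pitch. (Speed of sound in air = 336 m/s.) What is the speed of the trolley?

5.2 m/s

Double Doppler shift off a moving reflector: f₂ = f₀ · (v + u)/(v − u) (u > 0 toward emitter).
Returning signal is higher, so f₂ = f₀ + Δf = 40570 + 1285 = 41855 Hz.
Rearranging, u = v · (f₂ − f₀)/(f₂ + f₀) = 336 × 1285/82425 ≈ 5.2 m/s.
So the trolley is moving at 5.2 m/s toward the emitter.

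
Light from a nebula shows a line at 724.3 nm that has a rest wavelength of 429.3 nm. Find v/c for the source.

λ'/λ₀ = 1.6872 > 1 (redshift), so the source is receding.
λ'/λ₀ = √((1 + β)/(1 − β)) for a receding source ⇒ β = (r² − 1)/(r² + 1) with r = λ'/λ₀.
β = (2.8465 − 1)/(2.8465 + 1) ≈ 0.480.

0.480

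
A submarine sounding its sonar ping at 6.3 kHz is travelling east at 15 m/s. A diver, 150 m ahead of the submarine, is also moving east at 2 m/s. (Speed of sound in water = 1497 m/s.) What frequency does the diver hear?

The diver is ahead, so the submarine is moving toward it while the diver is moving away from the submarine.
With source approaching and observer receding, f' = f · (v − v_o)/(v − v_s).
f' = 6.3 × (1497 − 2)/(1497 − 15) = 6.3 × 1495/1482 ≈ 6.36 kHz.

6.36 kHz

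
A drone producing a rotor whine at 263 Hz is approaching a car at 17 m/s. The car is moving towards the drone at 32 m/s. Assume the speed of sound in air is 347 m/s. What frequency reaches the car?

Both move, so f' = f · (v + v_o)/(v − v_s).
f' = 263 × (347 + 32)/(347 − 17) = 263 × 379/330 ≈ 302 Hz.

302 Hz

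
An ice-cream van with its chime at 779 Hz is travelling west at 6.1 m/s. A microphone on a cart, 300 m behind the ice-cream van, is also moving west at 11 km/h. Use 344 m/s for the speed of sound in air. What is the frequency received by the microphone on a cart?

772 Hz

11 km/h = 3.056 m/s.
The microphone on a cart is behind, so the ice-cream van is moving away from it while the microphone on a cart is moving toward the ice-cream van.
General Doppler shift: f' = f · (v + v_o)/(v + v_s).
f' = 779 × (344 + 3.056)/(344 + 6.1) = 779 × 347.06/350.1 ≈ 772 Hz.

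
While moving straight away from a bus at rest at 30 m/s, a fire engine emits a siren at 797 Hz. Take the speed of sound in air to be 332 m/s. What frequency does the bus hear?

Moving source, stationary observer: f' = f · v/(v + v_s) since the source is receding.
f' = 797 × 332/(332 + 30) = 797 × 332/362 ≈ 731 Hz.

731 Hz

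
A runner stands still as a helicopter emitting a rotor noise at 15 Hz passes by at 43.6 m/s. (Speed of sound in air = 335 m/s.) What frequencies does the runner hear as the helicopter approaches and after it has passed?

17.2 Hz approaching; 13.3 Hz receding

Approaching: f₁ = f · v/(v − v_s) = 15 × 335/291.4 ≈ 17.2 Hz.
Receding: f₂ = f · v/(v + v_s) = 15 × 335/378.6 ≈ 13.3 Hz.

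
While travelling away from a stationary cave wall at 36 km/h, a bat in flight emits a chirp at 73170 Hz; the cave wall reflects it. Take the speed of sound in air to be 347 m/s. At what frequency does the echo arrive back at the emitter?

36 km/h = 10 m/s.
The cave wall receives the sound from a moving source: f₁ = f₀ · v/(v + v_e) = 73170 × 347/357 ≈ 71120 Hz.
On the return leg the bat in flight is a moving observer: f₂ = f₁ · (v − v_e)/v = 71120 × 337/347 ≈ 69071 Hz.
Equivalently f₂ = f₀ · (v − v_e)/(v + v_e).

69071 Hz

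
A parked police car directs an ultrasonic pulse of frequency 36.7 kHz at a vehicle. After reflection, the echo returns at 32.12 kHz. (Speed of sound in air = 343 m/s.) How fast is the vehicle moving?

Double Doppler shift off a moving reflector: f₂ = f₀ · (v + u)/(v − u) (u > 0 toward emitter).
Rearranging, u = v · (f₂ − f₀)/(f₂ + f₀) = 343 × -4.58/68.82 ≈ -22.8 m/s.
So the vehicle is moving at 22.8 m/s away from the emitter.

22.8 m/s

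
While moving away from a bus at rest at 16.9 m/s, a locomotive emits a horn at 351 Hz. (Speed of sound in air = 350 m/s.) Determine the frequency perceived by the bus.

Only the source moves, away from the listener, so f' = f · v/(v + v_s).
f' = 351 × 350/(350 + 16.9) = 351 × 350/366.9 ≈ 335 Hz.

335 Hz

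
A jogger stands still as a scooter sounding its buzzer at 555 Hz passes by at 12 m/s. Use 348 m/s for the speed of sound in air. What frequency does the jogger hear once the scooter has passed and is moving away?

Receding: f₂ = f · v/(v + v_s) = 555 × 348/360 ≈ 536 Hz.

536 Hz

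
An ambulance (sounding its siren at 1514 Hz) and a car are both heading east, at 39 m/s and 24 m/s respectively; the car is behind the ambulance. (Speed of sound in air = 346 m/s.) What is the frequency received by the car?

The car is behind, so the ambulance is moving away from it while the car is moving toward the ambulance.
General Doppler shift: f' = f · (v + v_o)/(v + v_s).
f' = 1514 × (346 + 24)/(346 + 39) = 1514 × 370/385 ≈ 1455 Hz.

1455 Hz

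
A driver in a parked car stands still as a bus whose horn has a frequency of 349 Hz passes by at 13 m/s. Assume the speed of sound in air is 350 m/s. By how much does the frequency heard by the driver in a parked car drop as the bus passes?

Approaching: f₁ = f · v/(v − v_s) = 349 × 350/337 ≈ 362.5 Hz.
Receding: f₂ = f · v/(v + v_s) = 349 × 350/363 ≈ 336.5 Hz.
Drop: f₁ − f₂ = 2f·v·v_s/(v² − v_s²) = 2 × 349 × 350 × 13/(350² − 13²) ≈ 26.0 Hz.

26.0 Hz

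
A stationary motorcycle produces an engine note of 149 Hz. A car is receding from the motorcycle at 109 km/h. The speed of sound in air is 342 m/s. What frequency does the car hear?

109 km/h = 30.28 m/s.
Only the observer moves, away from the source, so f' = f · (v − v_o)/v.
f' = 149 × (342 − 30.28)/342 = 149 × 311.72/342 ≈ 136 Hz.

136 Hz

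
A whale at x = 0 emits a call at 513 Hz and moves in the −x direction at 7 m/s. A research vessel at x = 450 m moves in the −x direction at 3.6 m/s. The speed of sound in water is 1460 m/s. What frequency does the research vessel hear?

512 Hz

The observer lies on the +x side, so the source is heading away from the observer and the observer is heading toward the source.
With source receding and observer approaching, f' = f · (v + v_o)/(v + v_s).
f' = 513 × (1460 + 3.6)/(1460 + 7) = 513 × 1463.6/1467 ≈ 512 Hz.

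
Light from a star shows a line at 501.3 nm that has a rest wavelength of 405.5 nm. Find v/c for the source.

λ'/λ₀ = 1.2363 > 1 (redshift), so the source is receding.
λ'/λ₀ = √((1 + β)/(1 − β)) for a receding source ⇒ β = (r² − 1)/(r² + 1) with r = λ'/λ₀.
β = (1.5283 − 1)/(1.5283 + 1) ≈ 0.209.

0.209c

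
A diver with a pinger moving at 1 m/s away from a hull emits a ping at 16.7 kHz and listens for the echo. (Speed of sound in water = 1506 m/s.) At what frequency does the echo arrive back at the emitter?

The hull receives the sound from a moving source: f₁ = f₀ · v/(v + v_e) = 16.7 × 1506/1507 ≈ 16.69 kHz.
On the return leg the diver with a pinger is a moving observer: f₂ = f₁ · (v − v_e)/v = 16.69 × 1505/1506 ≈ 16.68 kHz.

16.68 kHz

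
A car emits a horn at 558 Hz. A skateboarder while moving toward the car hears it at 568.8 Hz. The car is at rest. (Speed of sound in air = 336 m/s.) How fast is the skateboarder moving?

6.5 m/s

f' = f · (v + v_o)/v ⇒ v_o = v · |f'/f − 1|.
v_o = 336 × |568.8/558 − 1| = 336 × 0.01935 ≈ 6.5 m/s.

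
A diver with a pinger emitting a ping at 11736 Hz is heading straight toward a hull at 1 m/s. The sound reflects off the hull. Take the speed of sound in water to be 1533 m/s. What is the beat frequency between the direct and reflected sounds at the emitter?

15.3 Hz

The hull receives the sound from a moving source: f₁ = f₀ · v/(v − v_e) = 11736 × 1533/1532 ≈ 11743.66 Hz.
On the return leg the diver with a pinger is a moving observer: f₂ = f₁ · (v + v_e)/v = 11743.66 × 1534/1533 ≈ 11751.32 Hz.
Equivalently f₂ = f₀ · (v + v_e)/(v − v_e).
Beat against the emitted tone: |f₂ − f₀| = 2v_e·f₀/(v − v_e) = 2 × 1 × 11736/1532 ≈ 15.3 Hz.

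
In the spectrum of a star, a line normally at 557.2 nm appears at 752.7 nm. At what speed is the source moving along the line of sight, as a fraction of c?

λ'/λ₀ = 1.3509 > 1 (redshift), so the source is receding.
λ'/λ₀ = √((1 + β)/(1 − β)) for a receding source ⇒ β = (r² − 1)/(r² + 1) with r = λ'/λ₀.
β = (1.8248 − 1)/(1.8248 + 1) ≈ 0.292.

0.292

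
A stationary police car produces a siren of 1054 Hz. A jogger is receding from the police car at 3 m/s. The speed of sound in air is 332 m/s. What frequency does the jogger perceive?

1044 Hz

Only the observer moves, away from the source, so f' = f · (v − v_o)/v.
f' = 1054 × (332 − 3)/332 = 1054 × 329/332 ≈ 1044 Hz.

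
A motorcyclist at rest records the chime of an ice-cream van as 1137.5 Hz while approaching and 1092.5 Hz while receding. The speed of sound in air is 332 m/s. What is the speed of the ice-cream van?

f₁/f₂ = (v + v_s)/(v − v_s), so v_s = v · (f₁ − f₂)/(f₁ + f₂).
v_s = 332 × (1137.5 − 1092.5)/(1137.5 + 1092.5) = 332 × 45.0/2230.0 ≈ 6.7 m/s.

6.7 m/s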